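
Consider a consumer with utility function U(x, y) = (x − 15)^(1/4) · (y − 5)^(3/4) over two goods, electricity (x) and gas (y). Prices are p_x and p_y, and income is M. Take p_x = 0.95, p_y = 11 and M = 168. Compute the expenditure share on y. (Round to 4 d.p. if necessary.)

Substituting into the budget: x* = 15 + 0.25·(M − 15·p_x − 5·p_y)/p_x, and y* = 5 + 0.75·(…)/p_y.
Discretionary income = 168 − 15·0.95 − 5·11 = 98.75; x* = 15 + 0.25·98.75/0.95 = 40.9868; y* = 5 + 0.75·98.75/11 = 11.733.
Expenditure on y: 11·11.733 = 129.0625; share = 0.7682.

share on y = 0.7682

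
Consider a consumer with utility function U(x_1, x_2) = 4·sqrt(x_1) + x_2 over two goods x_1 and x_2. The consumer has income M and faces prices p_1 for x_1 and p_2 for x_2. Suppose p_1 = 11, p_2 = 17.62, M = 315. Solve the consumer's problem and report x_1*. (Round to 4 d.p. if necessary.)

x_1* = 10.2633

Utility is quasi-linear in x_2; the FOC for x_1 is 2/√x_1 = p_1/p_2.
Thus x_1* = (2·p_2/p_1)² — independent of M — with the rest of income spent on x_2.
Plugging in: x_1* = (2·17.62/11)² = 10.2633.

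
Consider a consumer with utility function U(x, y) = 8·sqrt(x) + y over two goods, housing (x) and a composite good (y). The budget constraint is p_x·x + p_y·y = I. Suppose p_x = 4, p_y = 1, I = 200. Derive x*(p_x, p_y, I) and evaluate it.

x* = 1

Solve: √x = 4·p_y/p_x, so x*(p_x,p_y) = (4·p_y/p_x)², and y* = (I − p_x·x*)/p_y.
Plugging in: x* = (4·1/4)² = 1.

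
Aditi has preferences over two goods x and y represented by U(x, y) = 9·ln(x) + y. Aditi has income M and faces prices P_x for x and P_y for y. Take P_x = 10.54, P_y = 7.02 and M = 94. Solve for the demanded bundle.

x* = 5.9943, y* = 4.3903

Set MRS = P_x/P_y: (9/x)/1 = P_x/P_y.
So x*(P_x,P_y) = 9·P_y/P_x, independent of income; and y* = (M − 9·P_y)/P_y.
At the given prices: x* = 9·7.02/10.54 = 5.9943, and y* = 4.3903.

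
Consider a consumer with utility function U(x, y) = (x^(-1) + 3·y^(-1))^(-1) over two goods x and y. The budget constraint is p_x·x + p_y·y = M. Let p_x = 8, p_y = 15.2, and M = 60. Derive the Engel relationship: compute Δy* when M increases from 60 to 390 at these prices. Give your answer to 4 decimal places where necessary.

Δy* = 15.3015

MU_x ∝ x^(-2), MU_y ∝ 3·y^(-2), so MRS = (1/3)·(y/x)^(2) = p_x/p_y.
Solve for the ratio: y/x = [3·p_x/p_y]^(0.5).
Substitute y = (y/x)·x into the budget: x* = M/(p_x + p_y·(y/x)).
Numerically y/x = 1.256562, so x* = 60/(8 + 15.2·1.256562) = 2.214 and y* = 1.256562·2.214 = 2.7821.
At M' = 390: y* = 18.0835. Change: 18.0835 − 2.7821 = 15.3015.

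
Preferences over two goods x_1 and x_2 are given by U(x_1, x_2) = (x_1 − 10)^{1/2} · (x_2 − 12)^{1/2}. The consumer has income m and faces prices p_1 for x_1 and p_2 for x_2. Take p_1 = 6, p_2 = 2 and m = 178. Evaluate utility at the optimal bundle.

V = 13.5677

After buying the subsistence bundle (10, 12), a share 0.5 of the remaining income goes to x_1: x_1* = 10 + 0.5·(m − 10p_1 − 12p_2)/p_1.
Discretionary income = 178 − 10·6 − 12·2 = 94; x_1* = 10 + 0.5·94/6 = 17.8333; x_2* = 12 + 0.5·94/2 = 35.5.
Utility at the optimum: U(17.8333, 35.5) = 13.5677.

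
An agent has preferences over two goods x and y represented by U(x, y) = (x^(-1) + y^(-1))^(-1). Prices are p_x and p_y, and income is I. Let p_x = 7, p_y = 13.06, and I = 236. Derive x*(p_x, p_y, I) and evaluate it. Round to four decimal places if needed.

x* = 14.25

MRS = MU_x/MU_y = (y/x)^(2). Set equal to p_x/p_y.
Solve for the ratio: y/x = [p_x/p_y]^(0.5).
Substitute y = (y/x)·x into the budget: x* = I/(p_x + p_y·(y/x)).
Numerically y/x = 0.732112, so x* = 236/(7 + 13.06·0.732112) = 14.25.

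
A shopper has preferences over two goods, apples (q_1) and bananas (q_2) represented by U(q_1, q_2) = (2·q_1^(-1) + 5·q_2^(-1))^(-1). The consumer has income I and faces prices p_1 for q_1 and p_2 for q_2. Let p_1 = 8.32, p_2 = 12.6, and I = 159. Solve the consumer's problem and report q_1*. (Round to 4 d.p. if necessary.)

q_1* = 6.4874

MU_q_1 ∝ 2·q_1^(-2), MU_q_2 ∝ 5·q_2^(-2), so MRS = (2/5)·(q_2/q_1)^(2) = p_1/p_2.
Solve for the ratio: q_2/q_1 = [(5/2)·p_1/p_2]^(0.5).
Substitute q_2 = (q_2/q_1)·q_1 into the budget: q_1* = I/(p_1 + p_2·(q_2/q_1)).
Numerically q_2/q_1 = 1.284832, so q_1* = 159/(8.32 + 12.6·1.284832) = 6.4874.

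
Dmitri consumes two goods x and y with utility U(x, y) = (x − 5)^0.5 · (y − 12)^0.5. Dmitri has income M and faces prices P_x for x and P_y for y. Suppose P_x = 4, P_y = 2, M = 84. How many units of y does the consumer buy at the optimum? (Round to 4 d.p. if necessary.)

y* = 22

Let x' = x−5, y' = y−12. MRS = y'/x' = P_x/P_y.
After buying the subsistence bundle (5, 12), a share 0.5 of the remaining income goes to x: x* = 5 + 0.5·(M − 5P_x − 12P_y)/P_x.
Discretionary income = 84 − 5·4 − 12·2 = 40; y* = 12 + 0.5·40/2 = 22.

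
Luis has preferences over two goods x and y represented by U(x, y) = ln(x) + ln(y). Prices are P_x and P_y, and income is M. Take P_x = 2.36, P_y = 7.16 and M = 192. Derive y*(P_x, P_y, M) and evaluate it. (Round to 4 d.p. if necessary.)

y* = 13.4078

MU_x/MU_y = (y)/(x); tangency sets this equal to P_x/P_y.
Rearranging, P_y·y = P_x·x. Substituting into the budget gives P_x·x·(1 + 1) = M.
Demand: x*(P_x,P_y,M) = 0.5·M/P_x and y* = 0.5·M/P_y.
At P_x=2.36, P_y=7.16, M=192: y* = 0.5·192/7.16 = 13.4078.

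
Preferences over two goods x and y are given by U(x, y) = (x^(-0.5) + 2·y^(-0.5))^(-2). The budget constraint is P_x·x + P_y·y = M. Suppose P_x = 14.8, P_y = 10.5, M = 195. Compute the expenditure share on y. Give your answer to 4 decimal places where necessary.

share on y = 0.5861

From the CES first-order condition, (1/2)·(y/x)^(1.5) = P_x/P_y.
Hence y/x = (2·P_x/P_y)^(1/(1.5)), i.e. raised to the 2/3 power.
With the ratio pinned down, the budget gives x* = M/(P_x + P_y·(y/x)) and y* = (y/x)·x*.
Numerically y/x = 1.995576, so x* = 195/(14.8 + 10.5·1.995576) = 5.454 and y* = 1.995576·5.454 = 10.8839.
Expenditure on y: 10.5·10.8839 = 114.2807; share = 0.5861.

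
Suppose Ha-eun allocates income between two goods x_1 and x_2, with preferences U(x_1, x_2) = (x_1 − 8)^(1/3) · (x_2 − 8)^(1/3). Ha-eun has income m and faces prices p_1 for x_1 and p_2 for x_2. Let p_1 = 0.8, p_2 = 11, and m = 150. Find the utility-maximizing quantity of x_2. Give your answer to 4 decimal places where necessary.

x_2* = 10.5273

This is Cobb-Douglas in (x_1−8, x_2−8): tangency gives 1/3·p_2·(x_2−8) = 1/3·p_1·(x_1−8).
After buying the subsistence bundle (8, 8), a share 0.5 of the remaining income goes to x_1: x_1* = 8 + 0.5·(m − 8p_1 − 8p_2)/p_1.
Discretionary income = 150 − 8·0.8 − 8·11 = 55.6; x_2* = 8 + 0.5·55.6/11 = 10.5273.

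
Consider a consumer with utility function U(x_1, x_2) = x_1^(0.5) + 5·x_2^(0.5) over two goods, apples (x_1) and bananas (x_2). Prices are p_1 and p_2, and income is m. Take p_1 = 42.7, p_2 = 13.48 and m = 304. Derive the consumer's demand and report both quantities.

From the CES first-order condition, (1/5)·(x_2/x_1)^(0.5) = p_1/p_2.
Hence x_2/x_1 = (5·p_1/p_2)^(1/(0.5)), i.e. raised to the 2 power.
With the ratio pinned down, the budget gives x_1* = m/(p_1 + p_2·(x_2/x_1)) and x_2* = (x_2/x_1)·x_1*.
Numerically x_2/x_1 = 250.85108, so x_1* = 304/(42.7 + 13.48·250.85108) = 0.0888 and x_2* = 250.85108·0.0888 = 22.2707.

x_1* = 0.0888, x_2* = 22.2707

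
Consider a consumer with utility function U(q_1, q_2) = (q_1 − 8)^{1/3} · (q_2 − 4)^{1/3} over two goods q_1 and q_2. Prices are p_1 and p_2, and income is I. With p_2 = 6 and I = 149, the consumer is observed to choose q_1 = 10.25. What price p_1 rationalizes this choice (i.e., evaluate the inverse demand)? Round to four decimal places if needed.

This is Cobb-Douglas in (q_1−8, q_2−4): tangency gives 1/3·p_2·(q_2−4) = 1/3·p_1·(q_1−8).
Substituting into the budget: q_1* = 8 + 0.5·(I − 8·p_1 − 4·p_2)/p_1, and q_2* = 4 + 0.5·(…)/p_2.
Set q_1* = 10.25 in the demand function and solve for p_1: p_1 = 10.

p_1 = 10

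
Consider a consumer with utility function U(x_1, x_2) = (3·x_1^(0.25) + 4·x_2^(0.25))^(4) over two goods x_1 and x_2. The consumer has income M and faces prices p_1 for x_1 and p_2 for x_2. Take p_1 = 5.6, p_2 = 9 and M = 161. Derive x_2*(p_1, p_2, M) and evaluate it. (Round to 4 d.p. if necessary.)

x_2* = 9.9483

Numerically x_2/x_1 = 0.779553, so x_1* = 161/(5.6 + 9·0.779553) = 12.7616 and x_2* = 0.779553·12.7616 = 9.9483.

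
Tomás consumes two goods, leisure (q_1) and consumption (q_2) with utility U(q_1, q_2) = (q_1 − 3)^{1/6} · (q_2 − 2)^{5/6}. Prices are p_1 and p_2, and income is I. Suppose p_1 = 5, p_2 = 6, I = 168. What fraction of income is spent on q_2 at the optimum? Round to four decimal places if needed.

share on q_2 = 0.7708

Let q_1' = q_1−3, q_2' = q_2−2. MRS = (1/5)·q_2'/q_1' = p_1/p_2.
After buying the subsistence bundle (3, 2), a share 1/6 of the remaining income goes to q_1: q_1* = 3 + 1/6·(I − 3p_1 − 2p_2)/p_1.
Discretionary income = 168 − 3·5 − 2·6 = 141; q_1* = 3 + 1/6·141/5 = 7.7; q_2* = 2 + 5/6·141/6 = 21.5833.
Expenditure on q_2: 6·21.5833 = 129.5; share = 0.7708.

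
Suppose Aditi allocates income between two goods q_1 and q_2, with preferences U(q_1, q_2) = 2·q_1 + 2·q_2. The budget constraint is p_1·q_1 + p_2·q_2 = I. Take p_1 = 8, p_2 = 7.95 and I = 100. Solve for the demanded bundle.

q_1* = 0, q_2* = 12.5786

Perfect substitutes: compare marginal utility per dollar. 2/p_1 vs 2/p_2 → 0.25 vs 0.2516.
q_2 gives more utility per dollar, so spend all income on q_2: q_2* = I/p_2, q_1* = 0.
Numerically: q_1* = 0, q_2* = 12.5786.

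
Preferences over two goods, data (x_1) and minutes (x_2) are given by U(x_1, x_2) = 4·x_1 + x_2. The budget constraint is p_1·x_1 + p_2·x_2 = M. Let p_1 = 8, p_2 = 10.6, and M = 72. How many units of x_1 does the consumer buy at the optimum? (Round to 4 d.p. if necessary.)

x_1* = 9

Linear utility — the consumer picks whichever good has higher MU/price: 4/8 = 0.5 vs 1/10.6 = 0.0943.
x_1 gives more utility per dollar, so spend all income on x_1: x_1* = M/p_1, x_2* = 0.
Numerically: x_1* = 9, x_2* = 0.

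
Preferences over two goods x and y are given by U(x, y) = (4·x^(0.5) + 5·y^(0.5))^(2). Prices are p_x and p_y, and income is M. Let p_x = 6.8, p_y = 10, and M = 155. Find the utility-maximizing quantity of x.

x* = 11.0517

MRS = MU_x/MU_y = (4/5)·(y/x)^(0.5). Set equal to p_x/p_y.
Hence y/x = ((5/4)·p_x/p_y)^(1/(0.5)), i.e. raised to the 2 power.
With the ratio pinned down, the budget gives x* = M/(p_x + p_y·(y/x)) and y* = (y/x)·x*.
Numerically y/x = 0.7225, so x* = 155/(6.8 + 10·0.7225) = 11.0517.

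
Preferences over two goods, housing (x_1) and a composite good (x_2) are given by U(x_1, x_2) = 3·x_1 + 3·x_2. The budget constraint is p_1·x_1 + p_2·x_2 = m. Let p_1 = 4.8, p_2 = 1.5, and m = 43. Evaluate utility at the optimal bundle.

Perfect substitutes: compare marginal utility per dollar. 3/p_1 vs 3/p_2 → 0.625 vs 2.
x_2 gives more utility per dollar, so spend all income on x_2: x_2* = m/p_2, x_1* = 0.
Numerically: x_1* = 0, x_2* = 28.6667.
Utility at the optimum: U(0, 28.6667) = 86.

V = 86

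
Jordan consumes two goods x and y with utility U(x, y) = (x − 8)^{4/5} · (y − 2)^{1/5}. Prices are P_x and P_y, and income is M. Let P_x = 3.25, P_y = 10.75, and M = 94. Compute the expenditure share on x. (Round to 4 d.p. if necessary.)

This is Cobb-Douglas in (x−8, y−2): tangency gives 0.8·P_y·(y−2) = 0.2·P_x·(x−8).
Substituting into the budget: x* = 8 + 0.8·(M − 8·P_x − 2·P_y)/P_x, and y* = 2 + 0.2·(…)/P_y.
Discretionary income = 94 − 8·3.25 − 2·10.75 = 46.5; x* = 8 + 0.8·46.5/3.25 = 19.4462; y* = 2 + 0.2·46.5/10.75 = 2.8651.
Expenditure on x: 3.25·19.4462 = 63.2; share = 0.6723.

share on x = 0.6723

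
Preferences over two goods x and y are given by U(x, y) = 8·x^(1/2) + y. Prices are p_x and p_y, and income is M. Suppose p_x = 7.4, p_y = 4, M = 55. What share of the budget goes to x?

Thus x* = (4·p_y/p_x)² — independent of M — with the rest of income spent on y.
Plugging in: x* = (4·4/7.4)² = 4.6749, y* = 5.1014.
Expenditure on x: 7.4·4.6749 = 34.5946; share = 0.629.

share on x = 0.629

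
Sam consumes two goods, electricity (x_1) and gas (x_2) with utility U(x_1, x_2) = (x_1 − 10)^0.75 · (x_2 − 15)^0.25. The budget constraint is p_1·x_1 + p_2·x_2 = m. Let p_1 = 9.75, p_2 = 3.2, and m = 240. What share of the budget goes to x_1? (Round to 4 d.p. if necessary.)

share on x_1 = 0.7016

This is Cobb-Douglas in (x_1−10, x_2−15): tangency gives 0.75·p_2·(x_2−15) = 0.25·p_1·(x_1−10).
After buying the subsistence bundle (10, 15), a share 0.75 of the remaining income goes to x_1: x_1* = 10 + 0.75·(m − 10p_1 − 15p_2)/p_1.
Discretionary income = 240 − 10·9.75 − 15·3.2 = 94.5; x_1* = 10 + 0.75·94.5/9.75 = 17.2692; x_2* = 15 + 0.25·94.5/3.2 = 22.3828.
Expenditure on x_1: 9.75·17.2692 = 168.375; share = 0.7016.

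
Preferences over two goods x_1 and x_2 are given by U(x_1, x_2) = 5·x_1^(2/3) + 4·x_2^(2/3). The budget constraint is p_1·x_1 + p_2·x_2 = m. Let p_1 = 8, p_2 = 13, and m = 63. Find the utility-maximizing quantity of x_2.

x_2* = 0.787

MU_x_1 ∝ 5·x_1^(-1/3), MU_x_2 ∝ 4·x_2^(-1/3), so MRS = (5/4)·(x_2/x_1)^(1/3) = p_1/p_2.
Hence x_2/x_1 = ((4/5)·p_1/p_2)^(1/(1/3)), i.e. raised to the 3 power.
Substitute x_2 = (x_2/x_1)·x_1 into the budget: x_1* = m/(p_1 + p_2·(x_2/x_1)).
Numerically x_2/x_1 = 0.119319, so x_1* = 63/(8 + 13·0.119319) = 6.5961 and x_2* = 0.119319·6.5961 = 0.787.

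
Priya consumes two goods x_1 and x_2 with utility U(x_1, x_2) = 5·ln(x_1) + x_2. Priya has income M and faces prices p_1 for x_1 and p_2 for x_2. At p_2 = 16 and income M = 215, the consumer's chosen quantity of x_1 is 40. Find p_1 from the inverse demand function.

Set MRS = p_1/p_2: (5/x_1)/1 = p_1/p_2.
So x_1*(p_1,p_2) = 5·p_2/p_1, independent of income; and x_2* = (M − 5·p_2)/p_2.
Set x_1* = 40 in the demand function and solve for p_1: p_1 = 2.

p_1 = 2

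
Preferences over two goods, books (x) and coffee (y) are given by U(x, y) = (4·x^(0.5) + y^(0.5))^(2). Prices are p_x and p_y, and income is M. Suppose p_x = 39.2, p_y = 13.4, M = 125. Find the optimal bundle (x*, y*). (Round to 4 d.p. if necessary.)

MRS = MU_x/MU_y = 4·(y/x)^(0.5). Set equal to p_x/p_y.
Hence y/x = ((1/4)·p_x/p_y)^(1/(0.5)), i.e. raised to the 2 power.
Substitute y = (y/x)·x into the budget: x* = M/(p_x + p_y·(y/x)).
Numerically y/x = 0.534863, so x* = 125/(39.2 + 13.4·0.534863) = 2.6959 and y* = 0.534863·2.6959 = 1.4419.

x* = 2.6959, y* = 1.4419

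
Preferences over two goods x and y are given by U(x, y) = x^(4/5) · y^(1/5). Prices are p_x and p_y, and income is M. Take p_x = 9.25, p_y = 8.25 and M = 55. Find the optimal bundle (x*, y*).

x* = 4.7568, y* = 1.3333

MU_x/MU_y = (0.8·y)/(0.2·x); tangency sets this equal to p_x/p_y.
So 0.8·p_y·y = 0.2·p_x·x; combined with the budget, a share 0.8 of income goes to x.
Demand: x*(p_x,p_y,M) = 0.8·M/p_x and y* = 0.2·M/p_y.
At p_x=9.25, p_y=8.25, M=55: x* = 0.8·55/9.25 = 4.7568, y* = 1.3333.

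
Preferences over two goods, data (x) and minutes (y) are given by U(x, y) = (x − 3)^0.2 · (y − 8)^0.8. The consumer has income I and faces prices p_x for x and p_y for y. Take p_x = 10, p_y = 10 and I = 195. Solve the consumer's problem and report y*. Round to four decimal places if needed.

This is Cobb-Douglas in (x−3, y−8): tangency gives 0.2·p_y·(y−8) = 0.8·p_x·(x−3).
After buying the subsistence bundle (3, 8), a share 0.2 of the remaining income goes to x: x* = 3 + 0.2·(I − 3p_x − 8p_y)/p_x.
Discretionary income = 195 − 3·10 − 8·10 = 85; y* = 8 + 0.8·85/10 = 14.8.

y* = 14.8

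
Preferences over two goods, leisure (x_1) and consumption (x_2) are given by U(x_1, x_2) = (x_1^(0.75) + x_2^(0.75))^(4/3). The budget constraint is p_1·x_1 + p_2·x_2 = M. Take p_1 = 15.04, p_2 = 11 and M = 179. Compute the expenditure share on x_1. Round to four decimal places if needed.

MU_x_1 ∝ x_1^(-0.25), MU_x_2 ∝ x_2^(-0.25), so MRS = (x_2/x_1)^(0.25) = p_1/p_2.
Solve for the ratio: x_2/x_1 = [p_1/p_2]^(4).
Substitute x_2 = (x_2/x_1)·x_1 into the budget: x_1* = M/(p_1 + p_2·(x_2/x_1)).
Numerically x_2/x_1 = 3.494786, so x_1* = 179/(15.04 + 11·3.494786) = 3.3469 and x_2* = 3.494786·3.3469 = 11.6966.
Expenditure on x_1: 15.04·3.3469 = 50.3371; share = 0.2812.

share on x_1 = 0.2812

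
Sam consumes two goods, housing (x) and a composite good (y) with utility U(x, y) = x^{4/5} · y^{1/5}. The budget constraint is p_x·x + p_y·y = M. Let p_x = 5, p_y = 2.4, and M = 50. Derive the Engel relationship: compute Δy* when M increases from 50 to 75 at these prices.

Δy* = 2.0833

Tangency: MRS = 4·y/x = p_x/p_y.
So 0.8·p_y·y = 0.2·p_x·x; combined with the budget, a share 0.8 of income goes to x.
Demand: x*(p_x,p_y,M) = 0.8·M/p_x and y* = 0.2·M/p_y.
At p_x=5, p_y=2.4, M=50: y* = 0.2·50/2.4 = 4.1667.
At M' = 75: y* = 6.25. Change: 6.25 − 4.1667 = 2.0833.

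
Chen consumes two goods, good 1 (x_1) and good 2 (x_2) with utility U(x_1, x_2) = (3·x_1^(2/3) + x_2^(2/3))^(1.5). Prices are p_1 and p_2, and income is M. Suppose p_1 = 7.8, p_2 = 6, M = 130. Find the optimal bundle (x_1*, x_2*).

Substitute x_2 = (x_2/x_1)·x_1 into the budget: x_1* = M/(p_1 + p_2·(x_2/x_1)).
Numerically x_2/x_1 = 0.08137, so x_1* = 130/(7.8 + 6·0.08137) = 15.6849 and x_2* = 0.08137·15.6849 = 1.2763.

x_1* = 15.6849, x_2* = 1.2763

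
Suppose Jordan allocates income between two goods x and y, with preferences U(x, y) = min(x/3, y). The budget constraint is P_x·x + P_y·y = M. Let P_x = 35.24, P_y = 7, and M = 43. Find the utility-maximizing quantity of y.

y* = 0.3815

With perfect complements, no substitution: consume in ratio x:y = 3:1.
Budget: P_x·x + P_y·(1/3)·x = M, so (3·P_x + P_y)·x = 3·M.
Demand: x*(P_x,P_y,M) = 3·M/(3·P_x + P_y), y* = M/(3·P_x + P_y).
Here 3·35.24 + 7 = 112.72, giving y* = 0.3815.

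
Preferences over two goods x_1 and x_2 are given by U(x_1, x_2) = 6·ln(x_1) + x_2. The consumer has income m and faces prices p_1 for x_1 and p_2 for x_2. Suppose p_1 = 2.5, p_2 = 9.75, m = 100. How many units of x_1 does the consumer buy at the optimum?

Set MRS = p_1/p_2: (6/x_1)/1 = p_1/p_2.
So x_1*(p_1,p_2) = 6·p_2/p_1, independent of income; and x_2* = (m − 6·p_2)/p_2.
At the given prices: x_1* = 6·9.75/2.5 = 23.4.

x_1* = 23.4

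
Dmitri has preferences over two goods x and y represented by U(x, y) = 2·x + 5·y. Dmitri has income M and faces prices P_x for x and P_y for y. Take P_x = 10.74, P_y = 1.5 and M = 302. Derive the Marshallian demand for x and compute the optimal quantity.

Numerically: x* = 0, y* = 201.3333.

x* = 0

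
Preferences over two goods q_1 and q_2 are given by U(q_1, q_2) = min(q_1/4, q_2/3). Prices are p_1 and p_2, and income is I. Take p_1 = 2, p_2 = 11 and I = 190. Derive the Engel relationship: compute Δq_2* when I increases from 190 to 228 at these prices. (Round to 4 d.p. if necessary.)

Δq_2* = 2.7805

Leontief preferences: the optimum is at the kink where q_1/4 = q_2/3, i.e. q_2 = (3/4)·q_1.
Budget: p_1·q_1 + p_2·(3/4)·q_1 = I, so (4·p_1 + 3·p_2)·q_1 = 4·I.
Demand: q_1*(p_1,p_2,I) = 4·I/(4·p_1 + 3·p_2), q_2* = 3·I/(4·p_1 + 3·p_2).
Here 4·2 + 3·11 = 41, giving q_2* = 13.9024.
At I' = 228: q_2* = 16.6829. Change: 16.6829 − 13.9024 = 2.7805.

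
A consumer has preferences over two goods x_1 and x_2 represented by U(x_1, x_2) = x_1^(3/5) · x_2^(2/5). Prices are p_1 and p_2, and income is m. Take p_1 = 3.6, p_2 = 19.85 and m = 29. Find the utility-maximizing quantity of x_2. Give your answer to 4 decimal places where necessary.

The MRS is (3/2)·x_2/x_1. Set MRS = p_1/p_2.
Rearranging, p_2·x_2 = (2/3)·p_1·x_1. Substituting into the budget gives p_1·x_1·(1 + (2/3)) = m.
Demand: x_1*(p_1,p_2,m) = 0.6·m/p_1 and x_2* = 0.4·m/p_2.
At p_1=3.6, p_2=19.85, m=29: x_2* = 0.4·29/19.85 = 0.5844.

x_2* = 0.5844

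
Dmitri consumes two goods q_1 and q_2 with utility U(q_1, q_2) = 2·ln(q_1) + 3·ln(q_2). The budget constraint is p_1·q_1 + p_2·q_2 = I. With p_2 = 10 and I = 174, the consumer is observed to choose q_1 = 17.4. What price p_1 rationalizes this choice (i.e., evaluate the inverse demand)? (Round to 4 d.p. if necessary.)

MU_q_1/MU_q_2 = (2·q_2)/(3·q_1); tangency sets this equal to p_1/p_2.
So 2·p_2·q_2 = 3·p_1·q_1; combined with the budget, a share 0.4 of income goes to q_1.
Demand: q_1*(p_1,p_2,I) = 0.4·I/p_1 and q_2* = 0.6·I/p_2.
Set q_1* = 17.4 in the demand function and solve for p_1: p_1 = 4.

p_1 = 4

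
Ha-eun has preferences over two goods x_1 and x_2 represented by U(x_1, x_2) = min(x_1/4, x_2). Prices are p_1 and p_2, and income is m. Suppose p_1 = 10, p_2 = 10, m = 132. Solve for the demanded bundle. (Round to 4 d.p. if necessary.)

x_1* = 10.56, x_2* = 2.64

With perfect complements, no substitution: consume in ratio x_1:x_2 = 4:1.
Budget: p_1·x_1 + p_2·(1/4)·x_1 = m, so (4·p_1 + p_2)·x_1 = 4·m.
Demand: x_1*(p_1,p_2,m) = 4·m/(4·p_1 + p_2), x_2* = m/(4·p_1 + p_2).
Here 4·10 + 10 = 50, giving x_1* = 10.56 and x_2* = 2.64.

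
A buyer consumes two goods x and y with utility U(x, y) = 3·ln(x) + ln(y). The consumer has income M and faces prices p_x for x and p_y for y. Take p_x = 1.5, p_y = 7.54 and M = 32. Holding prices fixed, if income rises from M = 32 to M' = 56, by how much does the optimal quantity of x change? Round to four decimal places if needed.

Δx* = 12

The MRS is 3·y/x. Set MRS = p_x/p_y.
Rearranging, p_y·y = (1/3)·p_x·x. Substituting into the budget gives p_x·x·(1 + (1/3)) = M.
Demand: x*(p_x,p_y,M) = 0.75·M/p_x and y* = 0.25·M/p_y.
At p_x=1.5, p_y=7.54, M=32: x* = 0.75·32/1.5 = 16.
At M' = 56: x* = 28. Change: 28 − 16 = 12.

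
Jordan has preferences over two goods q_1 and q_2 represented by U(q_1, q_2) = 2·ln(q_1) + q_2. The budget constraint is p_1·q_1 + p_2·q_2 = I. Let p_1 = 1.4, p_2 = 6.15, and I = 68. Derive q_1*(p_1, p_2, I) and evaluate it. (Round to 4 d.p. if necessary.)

q_1* = 8.7857

MU_q_1 = 2/q_1, MU_q_2 = 1. Tangency: 2/q_1 = p_1/p_2.
So q_1*(p_1,p_2) = 2·p_2/p_1, independent of income; and q_2* = (I − 2·p_2)/p_2.
At the given prices: q_1* = 2·6.15/1.4 = 8.7857.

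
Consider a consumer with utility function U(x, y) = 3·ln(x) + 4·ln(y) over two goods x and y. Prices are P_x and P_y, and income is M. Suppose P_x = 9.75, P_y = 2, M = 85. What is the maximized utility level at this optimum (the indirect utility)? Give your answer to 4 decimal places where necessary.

MU_x/MU_y = (3·y)/(4·x); tangency sets this equal to P_x/P_y.
Rearranging, P_y·y = (4/3)·P_x·x. Substituting into the budget gives P_x·x·(1 + (4/3)) = M.
Demand: x*(P_x,P_y,M) = 3/7·M/P_x and y* = 4/7·M/P_y.
At P_x=9.75, P_y=2, M=85: x* = 3/7·85/9.75 = 3.7363, y* = 24.2857.
Utility at the optimum: U(3.7363, 24.2857) = 16.7138.

V = 16.7138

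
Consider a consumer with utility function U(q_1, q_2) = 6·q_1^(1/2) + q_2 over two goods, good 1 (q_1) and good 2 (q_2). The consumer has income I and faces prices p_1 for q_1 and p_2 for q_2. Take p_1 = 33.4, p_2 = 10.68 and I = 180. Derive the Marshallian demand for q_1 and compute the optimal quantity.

q_1* = 0.9202

MU_q_1 = 3/√q_1, MU_q_2 = 1. Tangency: 3/√q_1 = p_1/p_2.
Thus q_1* = (3·p_2/p_1)² — independent of I — with the rest of income spent on q_2.
Plugging in: q_1* = (3·10.68/33.4)² = 0.9202.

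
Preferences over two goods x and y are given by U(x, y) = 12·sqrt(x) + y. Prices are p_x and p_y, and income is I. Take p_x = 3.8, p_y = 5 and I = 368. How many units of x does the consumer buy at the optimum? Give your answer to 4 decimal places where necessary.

x* = 62.3269

Plugging in: x* = (6·5/3.8)² = 62.3269.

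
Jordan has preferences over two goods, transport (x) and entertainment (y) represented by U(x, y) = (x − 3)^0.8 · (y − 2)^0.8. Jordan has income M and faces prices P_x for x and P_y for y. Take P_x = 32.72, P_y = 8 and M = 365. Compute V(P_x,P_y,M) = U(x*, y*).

V = 26.4889

Let x' = x−3, y' = y−2. MRS = y'/x' = P_x/P_y.
After buying the subsistence bundle (3, 2), a share 0.5 of the remaining income goes to x: x* = 3 + 0.5·(M − 3P_x − 2P_y)/P_x.
Discretionary income = 365 − 3·32.72 − 2·8 = 250.84; x* = 3 + 0.5·250.84/32.72 = 6.8331; y* = 2 + 0.5·250.84/8 = 17.6775.
Utility at the optimum: U(6.8331, 17.6775) = 26.4889.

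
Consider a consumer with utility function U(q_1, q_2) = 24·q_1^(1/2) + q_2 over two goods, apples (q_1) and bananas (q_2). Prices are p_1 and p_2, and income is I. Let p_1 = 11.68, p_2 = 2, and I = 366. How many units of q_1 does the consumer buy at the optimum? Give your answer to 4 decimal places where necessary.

q_1* = 4.2222

Utility is quasi-linear in q_2; the FOC for q_1 is 12/√q_1 = p_1/p_2.
Solve: √q_1 = 12·p_2/p_1, so q_1*(p_1,p_2) = (12·p_2/p_1)², and q_2* = (I − p_1·q_1*)/p_2.
Plugging in: q_1* = (12·2/11.68)² = 4.2222.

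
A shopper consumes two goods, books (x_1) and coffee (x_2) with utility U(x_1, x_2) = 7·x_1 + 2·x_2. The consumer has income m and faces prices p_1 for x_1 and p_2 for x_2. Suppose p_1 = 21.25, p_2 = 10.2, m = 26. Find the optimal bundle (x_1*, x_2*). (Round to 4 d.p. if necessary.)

Linear utility — the consumer picks whichever good has higher MU/price: 7/21.25 = 0.3294 vs 2/10.2 = 0.1961.
x_1 gives more utility per dollar, so spend all income on x_1: x_1* = m/p_1, x_2* = 0.
Numerically: x_1* = 1.2235, x_2* = 0.

x_1* = 1.2235, x_2* = 0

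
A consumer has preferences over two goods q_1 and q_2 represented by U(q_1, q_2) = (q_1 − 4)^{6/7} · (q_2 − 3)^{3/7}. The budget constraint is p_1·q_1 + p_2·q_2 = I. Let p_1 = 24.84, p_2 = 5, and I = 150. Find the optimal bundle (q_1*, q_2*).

Substituting into the budget: q_1* = 4 + 2/3·(I − 4·p_1 − 3·p_2)/p_1, and q_2* = 3 + 1/3·(…)/p_2.
Discretionary income = 150 − 4·24.84 − 3·5 = 35.64; q_1* = 4 + 2/3·35.64/24.84 = 4.9565; q_2* = 3 + 1/3·35.64/5 = 5.376.

q_1* = 4.9565, q_2* = 5.376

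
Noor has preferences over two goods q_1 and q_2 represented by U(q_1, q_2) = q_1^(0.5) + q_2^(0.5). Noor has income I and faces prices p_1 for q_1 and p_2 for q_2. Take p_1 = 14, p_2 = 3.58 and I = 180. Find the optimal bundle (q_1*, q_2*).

Substitute q_2 = (q_2/q_1)·q_1 into the budget: q_1* = I/(p_1 + p_2·(q_2/q_1)).
Numerically q_2/q_1 = 15.292906, so q_1* = 180/(14 + 3.58·15.292906) = 2.6182 and q_2* = 15.292906·2.6182 = 40.0404.

q_1* = 2.6182, q_2* = 40.0404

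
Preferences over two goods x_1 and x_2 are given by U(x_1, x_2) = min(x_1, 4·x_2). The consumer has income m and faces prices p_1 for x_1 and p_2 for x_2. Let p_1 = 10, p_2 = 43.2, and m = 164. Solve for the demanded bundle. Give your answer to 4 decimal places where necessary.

Demand: x_1*(p_1,p_2,m) = 4·m/(4·p_1 + p_2), x_2* = m/(4·p_1 + p_2).
Here 4·10 + 43.2 = 83.2, giving x_1* = 7.8846 and x_2* = 1.9712.

x_1* = 7.8846, x_2* = 1.9712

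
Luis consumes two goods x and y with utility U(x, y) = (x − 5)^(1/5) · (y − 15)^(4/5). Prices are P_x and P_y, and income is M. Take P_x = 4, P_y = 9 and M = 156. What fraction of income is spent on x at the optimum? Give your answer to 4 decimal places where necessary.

Substituting into the budget: x* = 5 + 0.2·(M − 5·P_x − 15·P_y)/P_x, and y* = 15 + 0.8·(…)/P_y.
Discretionary income = 156 − 5·4 − 15·9 = 1; x* = 5 + 0.2·1/4 = 5.05; y* = 15 + 0.8·1/9 = 15.0889.
Expenditure on x: 4·5.05 = 20.2; share = 0.1295.

share on x = 0.1295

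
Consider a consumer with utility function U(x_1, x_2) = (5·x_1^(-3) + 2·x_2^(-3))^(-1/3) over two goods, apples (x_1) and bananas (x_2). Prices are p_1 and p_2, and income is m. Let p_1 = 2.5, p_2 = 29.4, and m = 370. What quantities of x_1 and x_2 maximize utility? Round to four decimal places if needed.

x_1* = 24.4614, x_2* = 10.505

With the ratio pinned down, the budget gives x_1* = m/(p_1 + p_2·(x_2/x_1)) and x_2* = (x_2/x_1)·x_1*.
Numerically x_2/x_1 = 0.429451, so x_1* = 370/(2.5 + 29.4·0.429451) = 24.4614 and x_2* = 0.429451·24.4614 = 10.505.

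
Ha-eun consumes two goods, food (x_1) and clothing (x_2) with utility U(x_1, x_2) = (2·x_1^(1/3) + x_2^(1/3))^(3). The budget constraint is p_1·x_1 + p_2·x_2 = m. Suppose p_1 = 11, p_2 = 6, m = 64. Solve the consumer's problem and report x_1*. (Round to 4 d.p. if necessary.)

MRS = MU_x_1/MU_x_2 = 2·(x_2/x_1)^(2/3). Set equal to p_1/p_2.
Hence x_2/x_1 = ((1/2)·p_1/p_2)^(1/(2/3)), i.e. raised to the 1.5 power.
With the ratio pinned down, the budget gives x_1* = m/(p_1 + p_2·(x_2/x_1)) and x_2* = (x_2/x_1)·x_1*.
Numerically x_2/x_1 = 0.877642, so x_1* = 64/(11 + 6·0.877642) = 3.9346.

x_1* = 3.9346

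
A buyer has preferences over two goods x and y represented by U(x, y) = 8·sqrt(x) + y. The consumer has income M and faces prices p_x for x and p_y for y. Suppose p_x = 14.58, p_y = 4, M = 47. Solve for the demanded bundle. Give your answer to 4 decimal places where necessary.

Utility is quasi-linear in y; the FOC for x is 4/√x = p_x/p_y.
Solve: √x = 4·p_y/p_x, so x*(p_x,p_y) = (4·p_y/p_x)², and y* = (M − p_x·x*)/p_y.
Plugging in: x* = (4·4/14.58)² = 1.2043, y* = 7.3604.

x* = 1.2043, y* = 7.3604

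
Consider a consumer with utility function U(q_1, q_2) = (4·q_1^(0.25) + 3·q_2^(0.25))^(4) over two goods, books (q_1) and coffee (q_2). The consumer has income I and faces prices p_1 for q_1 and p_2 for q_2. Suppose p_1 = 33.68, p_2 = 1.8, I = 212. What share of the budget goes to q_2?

MRS = MU_q_1/MU_q_2 = (4/3)·(q_2/q_1)^(0.75). Set equal to p_1/p_2.
Hence q_2/q_1 = ((3/4)·p_1/p_2)^(1/(0.75)), i.e. raised to the 4/3 power.
With the ratio pinned down, the budget gives q_1* = I/(p_1 + p_2·(q_2/q_1)) and q_2* = (q_2/q_1)·q_1*.
Numerically q_2/q_1 = 33.849152, so q_1* = 212/(33.68 + 1.8·33.849152) = 2.2408 and q_2* = 33.849152·2.2408 = 75.8497.
Expenditure on q_2: 1.8·75.8497 = 136.5294; share = 0.644.

share on q_2 = 0.644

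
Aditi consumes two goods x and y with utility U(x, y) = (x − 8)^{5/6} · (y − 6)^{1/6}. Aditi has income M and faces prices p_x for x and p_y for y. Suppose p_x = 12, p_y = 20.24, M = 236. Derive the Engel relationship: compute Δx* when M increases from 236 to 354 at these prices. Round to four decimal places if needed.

Discretionary income = 236 − 8·12 − 6·20.24 = 18.56; x* = 8 + 5/6·18.56/12 = 9.2889.
At M' = 354: x* = 17.4833. Change: 17.4833 − 9.2889 = 8.1944.

Δx* = 8.1944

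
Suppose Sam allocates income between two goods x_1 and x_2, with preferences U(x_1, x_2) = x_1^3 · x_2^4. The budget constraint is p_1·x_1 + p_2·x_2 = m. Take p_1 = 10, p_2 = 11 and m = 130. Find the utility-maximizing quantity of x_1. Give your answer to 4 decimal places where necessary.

x_1* = 5.5714

At p_1=10, p_2=11, m=130: x_1* = 3/7·130/10 = 5.5714.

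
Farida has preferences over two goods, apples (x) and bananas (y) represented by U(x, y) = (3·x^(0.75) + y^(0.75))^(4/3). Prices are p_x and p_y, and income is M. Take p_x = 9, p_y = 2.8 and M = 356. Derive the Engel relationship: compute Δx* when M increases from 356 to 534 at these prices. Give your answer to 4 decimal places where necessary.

MU_x ∝ 3·x^(-0.25), MU_y ∝ y^(-0.25), so MRS = 3·(y/x)^(0.25) = p_x/p_y.
Hence y/x = ((1/3)·p_x/p_y)^(1/(0.25)), i.e. raised to the 4 power.
Substitute y = (y/x)·x into the budget: x* = M/(p_x + p_y·(y/x)).
Numerically y/x = 1.31781, so x* = 356/(9 + 2.8·1.31781) = 28.0539.
At M' = 534: x* = 42.0808. Change: 42.0808 − 28.0539 = 14.0269.

Δx* = 14.0269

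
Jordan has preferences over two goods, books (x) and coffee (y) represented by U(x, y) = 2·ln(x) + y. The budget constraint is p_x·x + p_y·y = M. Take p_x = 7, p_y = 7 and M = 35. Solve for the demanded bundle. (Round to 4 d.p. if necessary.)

Set MRS = p_x/p_y: (2/x)/1 = p_x/p_y.
So x*(p_x,p_y) = 2·p_y/p_x, independent of income; and y* = (M − 2·p_y)/p_y.
At the given prices: x* = 2·7/7 = 2, and y* = 3.

x* = 2, y* = 3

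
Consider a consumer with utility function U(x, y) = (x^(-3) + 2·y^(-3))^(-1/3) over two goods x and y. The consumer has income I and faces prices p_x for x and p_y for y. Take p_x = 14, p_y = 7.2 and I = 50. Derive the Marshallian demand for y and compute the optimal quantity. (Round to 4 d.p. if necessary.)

MRS = MU_x/MU_y = (1/2)·(y/x)^(4). Set equal to p_x/p_y.
Solve for the ratio: y/x = [2·p_x/p_y]^(0.25).
Substitute y = (y/x)·x into the budget: x* = I/(p_x + p_y·(y/x)).
Numerically y/x = 1.404289, so x* = 50/(14 + 7.2·1.404289) = 2.0738 and y* = 1.404289·2.0738 = 2.9121.

y* = 2.9121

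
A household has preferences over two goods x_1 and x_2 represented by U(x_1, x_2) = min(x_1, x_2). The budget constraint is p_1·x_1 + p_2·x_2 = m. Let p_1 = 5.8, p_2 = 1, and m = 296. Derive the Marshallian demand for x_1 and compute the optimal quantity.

x_1* = 43.5294

With perfect complements, no substitution: consume in ratio x_1:x_2 = 1:1.
Budget: p_1·x_1 + p_2·x_1 = m, so (p_1 + p_2)·x_1 = m.
Demand: x_1*(p_1,p_2,m) = m/(p_1 + p_2), x_2* = m/(p_1 + p_2).
Here 5.8 + 1 = 6.8, giving x_1* = 43.5294.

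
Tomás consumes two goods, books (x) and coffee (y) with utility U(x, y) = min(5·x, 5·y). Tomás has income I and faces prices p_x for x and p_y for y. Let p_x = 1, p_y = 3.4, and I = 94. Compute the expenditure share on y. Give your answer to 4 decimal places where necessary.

share on y = 0.7727

With perfect complements, no substitution: consume in ratio x:y = 5:5.
Budget: p_x·x + p_y·x = I, so (5·p_x + 5·p_y)·x = 5·I.
Demand: x*(p_x,p_y,I) = 5·I/(5·p_x + 5·p_y), y* = 5·I/(5·p_x + 5·p_y).
Here 5·1 + 5·3.4 = 22, giving x* = 21.3636 and y* = 21.3636.
Expenditure on y: 3.4·21.3636 = 72.6364; share = 0.7727.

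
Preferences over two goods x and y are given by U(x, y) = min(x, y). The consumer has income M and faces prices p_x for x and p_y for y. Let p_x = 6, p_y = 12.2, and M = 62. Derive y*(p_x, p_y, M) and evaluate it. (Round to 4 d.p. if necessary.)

y* = 3.4066

Leontief preferences: the optimum is at the kink where x/1 = y/1, i.e. y = x.
Budget: p_x·x + p_y·x = M, so (p_x + p_y)·x = M.
Demand: x*(p_x,p_y,M) = M/(p_x + p_y), y* = M/(p_x + p_y).
Here 6 + 12.2 = 18.2, giving y* = 3.4066.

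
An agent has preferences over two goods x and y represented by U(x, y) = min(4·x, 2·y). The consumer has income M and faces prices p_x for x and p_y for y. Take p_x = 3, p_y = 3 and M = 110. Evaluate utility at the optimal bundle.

V = 48.8889

Here 2·3 + 4·3 = 18, giving x* = 12.2222 and y* = 24.4444.
Utility at the optimum: U(12.2222, 24.4444) = 48.8889.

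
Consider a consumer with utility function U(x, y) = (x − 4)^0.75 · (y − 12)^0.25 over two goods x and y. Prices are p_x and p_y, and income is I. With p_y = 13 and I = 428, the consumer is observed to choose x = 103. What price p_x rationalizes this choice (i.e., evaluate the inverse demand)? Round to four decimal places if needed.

p_x = 2

Let x' = x−4, y' = y−12. MRS = 3·y'/x' = p_x/p_y.
Substituting into the budget: x* = 4 + 0.75·(I − 4·p_x − 12·p_y)/p_x, and y* = 12 + 0.25·(…)/p_y.
Set x* = 103 in the demand function and solve for p_x: p_x = 2.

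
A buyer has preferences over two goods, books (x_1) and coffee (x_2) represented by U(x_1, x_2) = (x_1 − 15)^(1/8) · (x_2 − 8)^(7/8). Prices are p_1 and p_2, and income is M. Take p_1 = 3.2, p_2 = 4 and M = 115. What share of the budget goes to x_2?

share on x_2 = 0.5446

Let x_1' = x_1−15, x_2' = x_2−8. MRS = (1/7)·x_2'/x_1' = p_1/p_2.
After buying the subsistence bundle (15, 8), a share 0.125 of the remaining income goes to x_1: x_1* = 15 + 0.125·(M − 15p_1 − 8p_2)/p_1.
Discretionary income = 115 − 15·3.2 − 8·4 = 35; x_1* = 15 + 0.125·35/3.2 = 16.3672; x_2* = 8 + 0.875·35/4 = 15.6562.
Expenditure on x_2: 4·15.6562 = 62.625; share = 0.5446.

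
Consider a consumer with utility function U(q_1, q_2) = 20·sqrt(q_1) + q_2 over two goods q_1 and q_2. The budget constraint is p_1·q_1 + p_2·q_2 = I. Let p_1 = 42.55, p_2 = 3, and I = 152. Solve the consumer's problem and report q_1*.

q_1* = 0.4971

Set MRS = p_1/p_2: 10·q_1^(−1/2) = p_1/p_2.
Thus q_1* = (10·p_2/p_1)² — independent of I — with the rest of income spent on q_2.
Plugging in: q_1* = (10·3/42.55)² = 0.4971.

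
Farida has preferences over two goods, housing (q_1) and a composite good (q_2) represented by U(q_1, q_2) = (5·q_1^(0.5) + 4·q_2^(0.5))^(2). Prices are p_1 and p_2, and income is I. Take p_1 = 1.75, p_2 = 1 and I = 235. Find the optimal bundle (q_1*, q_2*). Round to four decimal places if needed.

q_1* = 63.3423, q_2* = 124.1509

With the ratio pinned down, the budget gives q_1* = I/(p_1 + p_2·(q_2/q_1)) and q_2* = (q_2/q_1)·q_1*.
Numerically q_2/q_1 = 1.96, so q_1* = 235/(1.75 + 1·1.96) = 63.3423 and q_2* = 1.96·63.3423 = 124.1509.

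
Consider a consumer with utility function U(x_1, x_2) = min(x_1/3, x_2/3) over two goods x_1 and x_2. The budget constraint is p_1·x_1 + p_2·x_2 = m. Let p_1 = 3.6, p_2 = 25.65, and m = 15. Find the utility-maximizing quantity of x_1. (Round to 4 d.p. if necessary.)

x_1* = 0.5128

Demand: x_1*(p_1,p_2,m) = 3·m/(3·p_1 + 3·p_2), x_2* = 3·m/(3·p_1 + 3·p_2).
Here 3·3.6 + 3·25.65 = 87.75, giving x_1* = 0.5128.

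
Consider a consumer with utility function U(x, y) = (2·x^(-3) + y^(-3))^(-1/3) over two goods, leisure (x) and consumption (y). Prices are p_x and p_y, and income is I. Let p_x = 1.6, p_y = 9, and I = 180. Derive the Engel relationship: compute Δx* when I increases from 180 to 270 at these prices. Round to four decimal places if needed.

Δx* = 13.8159

From the CES first-order condition, 2·(y/x)^(4) = p_x/p_y.
Solve for the ratio: y/x = [(1/2)·p_x/p_y]^(0.25).
Substitute y = (y/x)·x into the budget: x* = I/(p_x + p_y·(y/x)).
Numerically y/x = 0.546024, so x* = 180/(1.6 + 9·0.546024) = 27.6319.
At I' = 270: x* = 41.4478. Change: 41.4478 − 27.6319 = 13.8159.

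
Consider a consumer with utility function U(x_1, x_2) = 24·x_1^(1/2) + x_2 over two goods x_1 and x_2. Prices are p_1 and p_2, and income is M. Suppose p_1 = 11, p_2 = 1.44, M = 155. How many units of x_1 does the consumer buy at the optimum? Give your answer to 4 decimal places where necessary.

x_1* = 2.4678

Plugging in: x_1* = (12·1.44/11)² = 2.4678.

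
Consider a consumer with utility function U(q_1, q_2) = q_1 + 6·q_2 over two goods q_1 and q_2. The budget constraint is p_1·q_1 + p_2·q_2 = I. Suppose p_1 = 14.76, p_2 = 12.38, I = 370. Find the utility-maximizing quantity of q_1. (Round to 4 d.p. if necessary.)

q_1* = 0

q_2 gives more utility per dollar, so spend all income on q_2: q_2* = I/p_2, q_1* = 0.
Numerically: q_1* = 0, q_2* = 29.8869.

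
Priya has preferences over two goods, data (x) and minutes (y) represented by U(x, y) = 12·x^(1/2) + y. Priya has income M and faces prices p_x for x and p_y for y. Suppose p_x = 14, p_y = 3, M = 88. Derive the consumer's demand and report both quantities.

Set MRS = p_x/p_y: 6·x^(−1/2) = p_x/p_y.
Thus x* = (6·p_y/p_x)² — independent of M — with the rest of income spent on y.
Plugging in: x* = (6·3/14)² = 1.6531, y* = 21.619.

x* = 1.6531, y* = 21.619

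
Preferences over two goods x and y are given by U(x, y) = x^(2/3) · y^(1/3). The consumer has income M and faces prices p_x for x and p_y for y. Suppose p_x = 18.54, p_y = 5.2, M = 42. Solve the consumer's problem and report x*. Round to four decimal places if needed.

Demand: x*(p_x,p_y,M) = 2/3·M/p_x and y* = 1/3·M/p_y.
At p_x=18.54, p_y=5.2, M=42: x* = 2/3·42/18.54 = 1.5102.

x* = 1.5102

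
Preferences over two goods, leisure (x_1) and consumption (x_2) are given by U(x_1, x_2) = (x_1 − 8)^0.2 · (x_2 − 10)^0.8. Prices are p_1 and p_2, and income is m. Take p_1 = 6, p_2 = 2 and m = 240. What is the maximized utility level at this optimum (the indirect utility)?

V = 41.8555

This is Cobb-Douglas in (x_1−8, x_2−10): tangency gives 0.2·p_2·(x_2−10) = 0.8·p_1·(x_1−8).
Substituting into the budget: x_1* = 8 + 0.2·(m − 8·p_1 − 10·p_2)/p_1, and x_2* = 10 + 0.8·(…)/p_2.
Discretionary income = 240 − 8·6 − 10·2 = 172; x_1* = 8 + 0.2·172/6 = 13.7333; x_2* = 10 + 0.8·172/2 = 78.8.
Utility at the optimum: U(13.7333, 78.8) = 41.8555.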